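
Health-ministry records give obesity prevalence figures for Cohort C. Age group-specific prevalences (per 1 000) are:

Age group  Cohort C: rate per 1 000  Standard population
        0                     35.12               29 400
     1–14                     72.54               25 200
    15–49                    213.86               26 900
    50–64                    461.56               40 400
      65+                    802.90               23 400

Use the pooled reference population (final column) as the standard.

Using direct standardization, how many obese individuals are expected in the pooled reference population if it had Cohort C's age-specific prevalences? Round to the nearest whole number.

46048

Expected obese individuals = Σ (standard pop × age-specific rate ÷ 1 000)
= 29 400×35.12/1 000 + 25 200×72.54/1 000 + 26 900×213.86/1 000 + 40 400×461.56/1 000 + 23 400×802.90/1 000
= 1032.53 + 1828.01 + 5752.83 + 18647.02 + 18787.86 = 46048.25.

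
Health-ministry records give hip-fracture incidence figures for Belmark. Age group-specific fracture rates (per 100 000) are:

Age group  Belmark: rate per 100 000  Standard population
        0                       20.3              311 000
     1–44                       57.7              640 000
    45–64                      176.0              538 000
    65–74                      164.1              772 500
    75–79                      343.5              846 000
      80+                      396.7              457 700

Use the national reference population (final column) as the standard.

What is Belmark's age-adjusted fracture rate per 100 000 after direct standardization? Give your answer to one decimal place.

Standard total = 3 565 200; weights = 0.0872, 0.1795, 0.1509, 0.2167, 0.2373, 0.1284.
Standardized rate: 0.0872×20.3 + 0.1795×57.7 + 0.1509×176.0 + 0.2167×164.1 + 0.2373×343.5 + 0.1284×396.7 = 206.6833 per 100 000.

206.7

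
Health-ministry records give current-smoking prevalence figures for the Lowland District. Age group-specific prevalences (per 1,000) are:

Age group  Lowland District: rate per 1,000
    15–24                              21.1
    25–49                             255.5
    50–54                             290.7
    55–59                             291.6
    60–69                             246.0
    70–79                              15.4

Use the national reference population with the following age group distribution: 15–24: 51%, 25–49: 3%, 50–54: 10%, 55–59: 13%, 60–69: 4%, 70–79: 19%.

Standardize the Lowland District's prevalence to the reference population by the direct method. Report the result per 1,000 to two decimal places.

98.17

Standard weights: 0.51, 0.03, 0.10, 0.13, 0.04, 0.19.
Standardized rate: 0.5100×21.1 + 0.0300×255.5 + 0.1000×290.7 + 0.1300×291.6 + 0.0400×246.0 + 0.1900×15.4 = 98.1700 per 1,000.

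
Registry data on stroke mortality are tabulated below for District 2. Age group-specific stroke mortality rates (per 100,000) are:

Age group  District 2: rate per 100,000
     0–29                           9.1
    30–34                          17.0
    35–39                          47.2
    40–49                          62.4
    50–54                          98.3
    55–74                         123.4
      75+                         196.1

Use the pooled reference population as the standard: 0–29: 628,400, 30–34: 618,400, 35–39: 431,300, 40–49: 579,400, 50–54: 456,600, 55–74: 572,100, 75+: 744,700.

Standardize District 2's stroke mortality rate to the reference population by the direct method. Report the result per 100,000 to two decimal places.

Standard total = 4,030,900; weights = 0.1559, 0.1534, 0.1070, 0.1437, 0.1133, 0.1419, 0.1847.
Standardized rate: 0.1559×9.1 + 0.1534×17.0 + 0.1070×47.2 + 0.1437×62.4 + 0.1133×98.3 + 0.1419×123.4 + 0.1847×196.1 = 82.9243 per 100,000.

82.92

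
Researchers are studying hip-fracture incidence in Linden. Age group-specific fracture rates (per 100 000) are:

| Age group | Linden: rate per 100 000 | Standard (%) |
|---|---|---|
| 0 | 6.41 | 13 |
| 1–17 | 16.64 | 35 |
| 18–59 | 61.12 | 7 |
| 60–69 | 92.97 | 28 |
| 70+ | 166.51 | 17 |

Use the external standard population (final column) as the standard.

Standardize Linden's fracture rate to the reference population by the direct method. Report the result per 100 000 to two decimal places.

65.27

Standard weights: 0.13, 0.35, 0.07, 0.28, 0.17.
Standardized rate: 0.1300×6.41 + 0.3500×16.64 + 0.0700×61.12 + 0.2800×92.97 + 0.1700×166.51 = 65.2740 per 100 000.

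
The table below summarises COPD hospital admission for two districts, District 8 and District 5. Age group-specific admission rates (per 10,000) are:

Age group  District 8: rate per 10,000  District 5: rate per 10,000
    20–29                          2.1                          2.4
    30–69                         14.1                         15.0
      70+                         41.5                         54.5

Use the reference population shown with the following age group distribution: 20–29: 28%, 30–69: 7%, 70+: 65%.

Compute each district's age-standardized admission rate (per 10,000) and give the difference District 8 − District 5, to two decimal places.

-8.60

Standard weights: 0.28, 0.07, 0.65.
District 8: 0.2800×2.1 + 0.0700×14.1 + 0.6500×41.5 = 28.5500 per 10,000.
District 5: 0.2800×2.4 + 0.0700×15.0 + 0.6500×54.5 = 37.1470 per 10,000.
Difference = 28.5500 − 37.1470 = -8.5970.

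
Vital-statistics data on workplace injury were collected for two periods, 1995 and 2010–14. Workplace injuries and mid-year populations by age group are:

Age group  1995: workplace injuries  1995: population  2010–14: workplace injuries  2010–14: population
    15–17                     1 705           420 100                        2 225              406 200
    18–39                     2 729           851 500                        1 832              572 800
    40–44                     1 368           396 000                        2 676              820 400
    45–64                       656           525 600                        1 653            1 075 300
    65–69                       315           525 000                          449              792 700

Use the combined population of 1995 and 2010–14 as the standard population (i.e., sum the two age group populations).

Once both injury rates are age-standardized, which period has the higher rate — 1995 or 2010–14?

Age-specific rates per 10 000 for 1995: 40.59, 32.05, 34.55, 12.48, 6.00.
For 2010–14: 54.78, 31.98, 32.62, 15.37, 5.66.
Combined standard total = 6 385 600; weights = 0.1294, 0.2230, 0.1905, 0.2507, 0.2064.
1995: 0.1294×40.59 + 0.2230×32.05 + 0.1905×34.55 + 0.2507×12.48 + 0.2064×6.00 = 23.3481 per 10 000.
2010–14: 0.1294×54.78 + 0.2230×31.98 + 0.1905×32.62 + 0.2507×15.37 + 0.2064×5.66 = 25.4581 per 10 000.
The crude rates (24.92 vs 24.09) would put 1995 higher, but that reflects its age composition; once standardized to a common age structure, 2010–14 has the higher underlying rate.

2010–14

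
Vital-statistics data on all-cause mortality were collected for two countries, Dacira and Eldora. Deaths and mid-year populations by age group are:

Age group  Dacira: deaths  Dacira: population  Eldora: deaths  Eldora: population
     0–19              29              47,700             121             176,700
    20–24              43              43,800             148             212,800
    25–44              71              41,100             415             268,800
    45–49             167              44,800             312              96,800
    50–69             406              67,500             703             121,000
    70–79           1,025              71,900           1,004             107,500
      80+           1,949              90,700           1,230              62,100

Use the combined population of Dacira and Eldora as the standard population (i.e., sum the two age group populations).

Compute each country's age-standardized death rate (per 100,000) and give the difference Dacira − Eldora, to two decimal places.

93.73

Age-specific rates per 100,000 for Dacira: 60.80, 98.17, 172.75, 372.77, 601.48, 1425.59, 2148.84.
For Eldora: 68.48, 69.55, 154.39, 322.31, 580.99, 933.95, 1980.68.
Combined standard total = 1,453,200; weights = 0.1544, 0.1766, 0.2133, 0.0974, 0.1297, 0.1235, 0.1051.
Dacira: 0.1544×60.80 + 0.1766×98.17 + 0.2133×172.75 + 0.0974×372.77 + 0.1297×601.48 + 0.1235×1425.59 + 0.1051×2148.84 = 579.8421 per 100,000.
Eldora: 0.1544×68.48 + 0.1766×69.55 + 0.2133×154.39 + 0.0974×322.31 + 0.1297×580.99 + 0.1235×933.95 + 0.1051×1980.68 = 486.1088 per 100,000.
Difference = 579.8421 − 486.1088 = 93.7333.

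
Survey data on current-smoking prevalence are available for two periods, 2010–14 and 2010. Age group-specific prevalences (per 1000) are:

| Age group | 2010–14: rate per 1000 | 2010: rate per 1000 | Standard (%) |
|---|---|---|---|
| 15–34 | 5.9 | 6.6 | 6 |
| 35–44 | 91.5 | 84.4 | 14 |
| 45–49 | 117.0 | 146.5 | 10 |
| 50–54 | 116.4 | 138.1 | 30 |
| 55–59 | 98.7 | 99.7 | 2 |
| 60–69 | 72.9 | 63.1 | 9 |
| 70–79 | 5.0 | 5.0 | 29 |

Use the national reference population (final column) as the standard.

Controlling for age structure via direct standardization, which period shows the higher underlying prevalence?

Standard weights: 0.06, 0.14, 0.10, 0.30, 0.02, 0.09, 0.29.
2010–14: 0.0600×5.9 + 0.1400×91.5 + 0.1000×117.0 + 0.3000×116.4 + 0.0200×98.7 + 0.0900×72.9 + 0.2900×5.0 = 69.7690 per 1000.
2010: 0.0600×6.6 + 0.1400×84.4 + 0.1000×146.5 + 0.3000×138.1 + 0.0200×99.7 + 0.0900×63.1 + 0.2900×5.0 = 77.4150 per 1000.

2010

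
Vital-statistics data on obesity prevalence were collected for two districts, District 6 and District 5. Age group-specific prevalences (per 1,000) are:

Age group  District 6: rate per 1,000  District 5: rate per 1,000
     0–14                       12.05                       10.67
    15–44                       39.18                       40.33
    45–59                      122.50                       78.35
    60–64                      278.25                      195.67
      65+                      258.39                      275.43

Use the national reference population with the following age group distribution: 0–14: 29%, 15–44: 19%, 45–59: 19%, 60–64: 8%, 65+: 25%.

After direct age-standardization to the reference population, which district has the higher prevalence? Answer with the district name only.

District 6

Standard weights: 0.29, 0.19, 0.19, 0.08, 0.25.
District 6: 0.2900×12.05 + 0.1900×39.18 + 0.1900×122.50 + 0.0800×278.25 + 0.2500×258.39 = 121.0712 per 1,000.
District 5: 0.2900×10.67 + 0.1900×40.33 + 0.1900×78.35 + 0.0800×195.67 + 0.2500×275.43 = 110.1546 per 1,000.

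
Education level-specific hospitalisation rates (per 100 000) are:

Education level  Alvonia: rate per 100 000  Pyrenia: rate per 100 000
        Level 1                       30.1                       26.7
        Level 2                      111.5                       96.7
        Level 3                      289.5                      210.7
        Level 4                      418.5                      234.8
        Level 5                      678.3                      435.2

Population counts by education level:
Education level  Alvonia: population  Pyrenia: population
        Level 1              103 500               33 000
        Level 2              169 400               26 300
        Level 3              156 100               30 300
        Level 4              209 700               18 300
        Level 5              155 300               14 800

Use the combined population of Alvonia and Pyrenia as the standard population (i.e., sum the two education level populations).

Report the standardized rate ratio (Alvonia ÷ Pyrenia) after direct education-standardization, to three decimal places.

Combined standard total = 916 700; weights = 0.1489, 0.2135, 0.2033, 0.2487, 0.1856.
Alvonia: 0.1489×30.1 + 0.2135×111.5 + 0.2033×289.5 + 0.2487×418.5 + 0.1856×678.3 = 317.1036 per 100 000.
Pyrenia: 0.1489×26.7 + 0.2135×96.7 + 0.2033×210.7 + 0.2487×234.8 + 0.1856×435.2 = 206.6163 per 100 000.
Ratio = 317.1036 ÷ 206.6163 = 1.53475.

1.535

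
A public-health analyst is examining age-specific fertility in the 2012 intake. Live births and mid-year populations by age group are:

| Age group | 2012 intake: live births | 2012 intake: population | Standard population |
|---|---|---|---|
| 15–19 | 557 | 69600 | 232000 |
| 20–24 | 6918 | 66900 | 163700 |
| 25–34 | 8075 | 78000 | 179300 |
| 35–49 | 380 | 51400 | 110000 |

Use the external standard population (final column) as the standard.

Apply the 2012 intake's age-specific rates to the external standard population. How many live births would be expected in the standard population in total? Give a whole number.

Age-specific rates per 1000 for the 2012 intake: 8.003, 103.408, 103.526, 7.393.
Expected live births = Σ (standard pop × age-specific rate ÷ 1000)
= 232000×8.003/1000 + 163700×103.408/1000 + 179300×103.526/1000 + 110000×7.393/1000
= 1856.67 + 16927.90 + 18562.15 + 813.23 = 38159.95.

38160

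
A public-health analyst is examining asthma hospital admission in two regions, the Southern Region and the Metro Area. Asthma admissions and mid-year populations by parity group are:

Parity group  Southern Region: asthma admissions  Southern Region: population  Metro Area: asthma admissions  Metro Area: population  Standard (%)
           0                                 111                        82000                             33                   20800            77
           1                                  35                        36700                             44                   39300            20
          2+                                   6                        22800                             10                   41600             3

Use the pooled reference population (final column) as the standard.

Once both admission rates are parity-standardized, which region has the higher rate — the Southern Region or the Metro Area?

Metro Area

Parity-specific rates per 10000 for the Southern Region: 13.54, 9.54, 2.63.
For the Metro Area: 15.87, 11.20, 2.40.
Standard weights: 0.77, 0.20, 0.03.
The Southern Region: 0.7700×13.54 + 0.2000×9.54 + 0.0300×2.63 = 12.4095 per 10000.
The Metro Area: 0.7700×15.87 + 0.2000×11.20 + 0.0300×2.40 = 14.5276 per 10000.
The crude rates (10.74 vs 8.55) would put the Southern Region higher, but that reflects its parity composition; once standardized to a common parity structure, the Metro Area has the higher underlying rate.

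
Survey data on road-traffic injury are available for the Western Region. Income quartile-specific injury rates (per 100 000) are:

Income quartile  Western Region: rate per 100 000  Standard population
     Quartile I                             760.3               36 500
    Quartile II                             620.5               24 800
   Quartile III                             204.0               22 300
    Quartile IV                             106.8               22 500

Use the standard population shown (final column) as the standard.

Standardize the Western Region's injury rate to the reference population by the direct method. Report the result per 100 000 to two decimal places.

Standard total = 106 100; weights = 0.3440, 0.2337, 0.2102, 0.2121.
Standardized rate: 0.3440×760.3 + 0.2337×620.5 + 0.2102×204.0 + 0.2121×106.8 = 472.1164 per 100 000.

472.12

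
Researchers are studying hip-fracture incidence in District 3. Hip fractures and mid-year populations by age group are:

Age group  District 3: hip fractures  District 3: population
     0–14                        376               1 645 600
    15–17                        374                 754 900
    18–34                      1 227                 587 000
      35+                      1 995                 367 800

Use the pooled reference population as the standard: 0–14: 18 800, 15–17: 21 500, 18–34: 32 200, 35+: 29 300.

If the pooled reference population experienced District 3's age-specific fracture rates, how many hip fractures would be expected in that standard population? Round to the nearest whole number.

Age-specific rates per 100 000 for District 3: 22.85, 49.54, 209.03, 542.41.
Expected hip fractures = Σ (standard pop × age-specific rate ÷ 100 000)
= 18 800×22.85/100 000 + 21 500×49.54/100 000 + 32 200×209.03/100 000 + 29 300×542.41/100 000
= 4.30 + 10.65 + 67.31 + 158.93 = 241.18.

241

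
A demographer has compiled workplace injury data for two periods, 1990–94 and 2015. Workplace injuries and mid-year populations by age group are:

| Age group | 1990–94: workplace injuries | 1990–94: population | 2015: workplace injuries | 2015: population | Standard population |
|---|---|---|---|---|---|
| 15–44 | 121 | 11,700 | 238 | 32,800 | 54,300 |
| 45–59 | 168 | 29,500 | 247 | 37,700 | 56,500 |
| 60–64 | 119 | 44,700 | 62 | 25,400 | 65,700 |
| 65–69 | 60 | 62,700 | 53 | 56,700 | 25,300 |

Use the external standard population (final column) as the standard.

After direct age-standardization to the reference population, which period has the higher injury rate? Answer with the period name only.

1990–94

Age-specific rates per 10,000 for 1990–94: 103.42, 56.95, 26.62, 9.57.
For 2015: 72.56, 65.52, 24.41, 9.35.
Standard total = 201,800; weights = 0.2691, 0.2800, 0.3256, 0.1254.
1990–94: 0.2691×103.42 + 0.2800×56.95 + 0.3256×26.62 + 0.1254×9.57 = 53.6394 per 10,000.
2015: 0.2691×72.56 + 0.2800×65.52 + 0.3256×24.41 + 0.1254×9.35 = 46.9870 per 10,000.
The crude rates (31.49 vs 39.32) would put 2015 higher, but that reflects its age composition; once standardized to a common age structure, 1990–94 has the higher underlying rate.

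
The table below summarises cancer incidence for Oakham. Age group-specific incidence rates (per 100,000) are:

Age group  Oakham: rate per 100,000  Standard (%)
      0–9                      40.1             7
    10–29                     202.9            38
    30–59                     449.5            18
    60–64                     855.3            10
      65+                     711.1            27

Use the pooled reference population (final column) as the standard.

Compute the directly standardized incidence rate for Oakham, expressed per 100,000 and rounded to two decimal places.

438.35

Standard weights: 0.07, 0.38, 0.18, 0.10, 0.27.
Standardized rate: 0.0700×40.1 + 0.3800×202.9 + 0.1800×449.5 + 0.1000×855.3 + 0.2700×711.1 = 438.3460 per 100,000.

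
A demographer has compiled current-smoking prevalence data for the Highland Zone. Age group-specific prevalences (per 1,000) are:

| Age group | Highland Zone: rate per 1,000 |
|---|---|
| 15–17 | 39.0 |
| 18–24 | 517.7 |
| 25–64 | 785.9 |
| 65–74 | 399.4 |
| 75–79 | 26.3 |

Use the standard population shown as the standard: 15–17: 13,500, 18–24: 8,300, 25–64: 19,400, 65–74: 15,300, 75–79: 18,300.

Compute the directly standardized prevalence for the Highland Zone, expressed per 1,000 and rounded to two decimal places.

Standard total = 74,800; weights = 0.1805, 0.1110, 0.2594, 0.2045, 0.2447.
Standardized rate: 0.1805×39.0 + 0.1110×517.7 + 0.2594×785.9 + 0.2045×399.4 + 0.2447×26.3 = 356.4436 per 1,000.

356.44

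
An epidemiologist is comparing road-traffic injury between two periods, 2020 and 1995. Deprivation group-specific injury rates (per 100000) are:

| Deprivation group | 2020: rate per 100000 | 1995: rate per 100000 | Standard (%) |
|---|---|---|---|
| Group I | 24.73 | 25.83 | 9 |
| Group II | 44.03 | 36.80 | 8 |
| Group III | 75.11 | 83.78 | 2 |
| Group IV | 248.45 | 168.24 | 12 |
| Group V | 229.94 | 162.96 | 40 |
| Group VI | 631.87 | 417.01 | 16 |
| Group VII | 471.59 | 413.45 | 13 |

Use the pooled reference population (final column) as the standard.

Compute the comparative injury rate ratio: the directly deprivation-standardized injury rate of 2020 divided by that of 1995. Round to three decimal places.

1.370

Standard weights: 0.09, 0.08, 0.02, 0.12, 0.40, 0.16, 0.13.
2020: 0.0900×24.73 + 0.0800×44.03 + 0.0200×75.11 + 0.1200×248.45 + 0.4000×229.94 + 0.1600×631.87 + 0.1300×471.59 = 291.4462 per 100000.
1995: 0.0900×25.83 + 0.0800×36.80 + 0.0200×83.78 + 0.1200×168.24 + 0.4000×162.96 + 0.1600×417.01 + 0.1300×413.45 = 212.7872 per 100000.
Ratio = 291.4462 ÷ 212.7872 = 1.36966.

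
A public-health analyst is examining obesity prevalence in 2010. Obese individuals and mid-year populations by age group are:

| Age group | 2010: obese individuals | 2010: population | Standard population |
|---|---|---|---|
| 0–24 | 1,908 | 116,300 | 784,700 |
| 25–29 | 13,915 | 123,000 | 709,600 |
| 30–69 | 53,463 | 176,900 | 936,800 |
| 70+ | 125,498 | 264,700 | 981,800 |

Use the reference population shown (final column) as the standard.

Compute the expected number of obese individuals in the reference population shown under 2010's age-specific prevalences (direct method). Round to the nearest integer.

Age-specific rates per 1,000 for 2010: 16.406, 113.130, 302.222, 474.114.
Expected obese individuals = Σ (standard pop × age-specific rate ÷ 1,000)
= 784,700×16.406/1,000 + 709,600×113.130/1,000 + 936,800×302.222/1,000 + 981,800×474.114/1,000
= 12873.67 + 80277.11 + 283121.19 + 465485.21 = 841757.18.

841757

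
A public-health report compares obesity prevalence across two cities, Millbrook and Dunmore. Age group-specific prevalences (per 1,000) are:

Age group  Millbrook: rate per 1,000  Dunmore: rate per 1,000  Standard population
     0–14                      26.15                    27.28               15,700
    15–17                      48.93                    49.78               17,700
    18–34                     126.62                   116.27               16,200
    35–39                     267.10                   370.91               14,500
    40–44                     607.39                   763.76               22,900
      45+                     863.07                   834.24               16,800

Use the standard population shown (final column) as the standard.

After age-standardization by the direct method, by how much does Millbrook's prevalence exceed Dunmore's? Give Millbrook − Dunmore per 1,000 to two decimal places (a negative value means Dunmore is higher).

-43.03

Standard total = 103,800; weights = 0.1513, 0.1705, 0.1561, 0.1397, 0.2206, 0.1618.
Millbrook: 0.1513×26.15 + 0.1705×48.93 + 0.1561×126.62 + 0.1397×267.10 + 0.2206×607.39 + 0.1618×863.07 = 343.0599 per 1,000.
Dunmore: 0.1513×27.28 + 0.1705×49.78 + 0.1561×116.27 + 0.1397×370.91 + 0.2206×763.76 + 0.1618×834.24 = 386.0935 per 1,000.
Difference = 343.0599 − 386.0935 = -43.0336.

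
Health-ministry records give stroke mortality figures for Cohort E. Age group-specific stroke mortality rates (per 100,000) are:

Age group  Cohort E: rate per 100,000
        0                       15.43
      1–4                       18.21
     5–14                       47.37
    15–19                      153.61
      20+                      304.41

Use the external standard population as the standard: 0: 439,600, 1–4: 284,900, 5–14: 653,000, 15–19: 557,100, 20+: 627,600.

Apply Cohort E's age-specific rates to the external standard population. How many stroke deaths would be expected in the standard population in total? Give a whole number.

3195

Expected stroke deaths = Σ (standard pop × age-specific rate ÷ 100,000)
= 439,600×15.43/100,000 + 284,900×18.21/100,000 + 653,000×47.37/100,000 + 557,100×153.61/100,000 + 627,600×304.41/100,000
= 67.83 + 51.88 + 309.33 + 855.76 + 1910.48 = 3195.28.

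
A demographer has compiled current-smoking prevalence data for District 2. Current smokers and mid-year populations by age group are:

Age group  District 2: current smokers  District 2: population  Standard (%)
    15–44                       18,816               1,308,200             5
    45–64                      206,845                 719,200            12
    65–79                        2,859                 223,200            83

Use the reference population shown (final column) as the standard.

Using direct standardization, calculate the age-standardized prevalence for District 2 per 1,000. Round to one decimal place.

45.9

Age-specific rates per 1,000 for District 2: 14.383, 287.604, 12.809.
Standard weights: 0.05, 0.12, 0.83.
Standardized rate: 0.0500×14.383 + 0.1200×287.604 + 0.8300×12.809 = 45.8633 per 1,000.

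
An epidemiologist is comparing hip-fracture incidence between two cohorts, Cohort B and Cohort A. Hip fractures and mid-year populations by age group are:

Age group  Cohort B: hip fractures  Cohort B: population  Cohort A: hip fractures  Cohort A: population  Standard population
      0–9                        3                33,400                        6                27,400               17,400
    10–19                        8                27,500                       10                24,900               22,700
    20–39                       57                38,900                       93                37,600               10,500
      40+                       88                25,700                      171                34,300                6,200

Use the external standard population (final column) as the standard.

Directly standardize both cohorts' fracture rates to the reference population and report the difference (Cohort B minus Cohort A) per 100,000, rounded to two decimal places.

-44.06

Age-specific rates per 100,000 for Cohort B: 8.98, 29.09, 146.53, 342.41.
For Cohort A: 21.90, 40.16, 247.34, 498.54.
Standard total = 56,800; weights = 0.3063, 0.3996, 0.1849, 0.1092.
Cohort B: 0.3063×8.98 + 0.3996×29.09 + 0.1849×146.53 + 0.1092×342.41 = 78.8410 per 100,000.
Cohort A: 0.3063×21.90 + 0.3996×40.16 + 0.1849×247.34 + 0.1092×498.54 = 122.8997 per 100,000.
Difference = 78.8410 − 122.8997 = -44.0587.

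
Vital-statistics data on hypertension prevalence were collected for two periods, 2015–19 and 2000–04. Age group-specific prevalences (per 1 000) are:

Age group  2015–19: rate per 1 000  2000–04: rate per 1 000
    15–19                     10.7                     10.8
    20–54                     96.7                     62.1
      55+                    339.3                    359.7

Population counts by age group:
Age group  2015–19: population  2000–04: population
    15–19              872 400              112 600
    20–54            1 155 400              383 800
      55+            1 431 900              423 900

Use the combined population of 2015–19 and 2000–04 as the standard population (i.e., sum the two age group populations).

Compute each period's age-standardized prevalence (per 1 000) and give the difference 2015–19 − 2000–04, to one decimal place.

Combined standard total = 4 380 000; weights = 0.2249, 0.3514, 0.4237.
2015–19: 0.2249×10.7 + 0.3514×96.7 + 0.4237×339.3 = 180.1491 per 1 000.
2000–04: 0.2249×10.8 + 0.3514×62.1 + 0.4237×359.7 = 176.6561 per 1 000.
Difference = 180.1491 − 176.6561 = 3.4930.

3.5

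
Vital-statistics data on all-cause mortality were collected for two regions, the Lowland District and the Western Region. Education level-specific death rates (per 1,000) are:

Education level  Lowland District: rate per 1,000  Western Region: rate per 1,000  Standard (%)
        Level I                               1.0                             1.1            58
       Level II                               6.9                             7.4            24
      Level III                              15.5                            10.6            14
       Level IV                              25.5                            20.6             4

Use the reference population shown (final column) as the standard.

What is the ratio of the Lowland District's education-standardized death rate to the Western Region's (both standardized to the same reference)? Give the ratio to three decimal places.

1.149

Standard weights: 0.58, 0.24, 0.14, 0.04.
The Lowland District: 0.5800×1.0 + 0.2400×6.9 + 0.1400×15.5 + 0.0400×25.5 = 5.4260 per 1,000.
The Western Region: 0.5800×1.1 + 0.2400×7.4 + 0.1400×10.6 + 0.0400×20.6 = 4.7220 per 1,000.
Ratio = 5.4260 ÷ 4.7220 = 1.14909.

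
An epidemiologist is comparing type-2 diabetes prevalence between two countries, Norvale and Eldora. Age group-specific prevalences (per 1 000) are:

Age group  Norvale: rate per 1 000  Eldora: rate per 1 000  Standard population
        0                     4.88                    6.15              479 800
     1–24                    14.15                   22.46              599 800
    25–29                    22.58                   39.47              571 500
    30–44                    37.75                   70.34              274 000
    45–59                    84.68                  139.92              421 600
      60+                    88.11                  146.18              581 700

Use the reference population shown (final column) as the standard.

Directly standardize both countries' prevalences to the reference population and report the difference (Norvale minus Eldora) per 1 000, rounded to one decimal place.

Standard total = 2 928 400; weights = 0.1638, 0.2048, 0.1952, 0.0936, 0.1440, 0.1986.
Norvale: 0.1638×4.88 + 0.2048×14.15 + 0.1952×22.58 + 0.0936×37.75 + 0.1440×84.68 + 0.1986×88.11 = 41.3302 per 1 000.
Eldora: 0.1638×6.15 + 0.2048×22.46 + 0.1952×39.47 + 0.0936×70.34 + 0.1440×139.92 + 0.1986×146.18 = 69.0738 per 1 000.
Difference = 41.3302 − 69.0738 = -27.7436.

-27.7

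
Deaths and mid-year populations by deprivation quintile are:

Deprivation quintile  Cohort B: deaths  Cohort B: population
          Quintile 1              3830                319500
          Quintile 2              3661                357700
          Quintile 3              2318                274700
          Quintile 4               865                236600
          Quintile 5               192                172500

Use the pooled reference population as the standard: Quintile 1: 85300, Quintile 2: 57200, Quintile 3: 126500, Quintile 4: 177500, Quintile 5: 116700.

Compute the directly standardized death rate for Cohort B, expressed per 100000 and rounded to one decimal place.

Deprivation-specific rates per 100000 for Cohort B: 1198.75, 1023.48, 843.83, 365.60, 111.30.
Standard total = 563200; weights = 0.1515, 0.1016, 0.2246, 0.3152, 0.2072.
Standardized rate: 0.1515×1198.75 + 0.1016×1023.48 + 0.2246×843.83 + 0.3152×365.60 + 0.2072×111.30 = 613.3228 per 100000.

613.3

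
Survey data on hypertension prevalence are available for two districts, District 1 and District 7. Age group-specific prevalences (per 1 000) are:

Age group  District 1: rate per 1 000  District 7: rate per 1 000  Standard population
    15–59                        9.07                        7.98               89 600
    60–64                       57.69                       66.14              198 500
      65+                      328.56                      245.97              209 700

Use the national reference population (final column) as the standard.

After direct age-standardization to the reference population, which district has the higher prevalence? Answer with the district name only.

Standard total = 497 800; weights = 0.1800, 0.3988, 0.4213.
District 1: 0.1800×9.07 + 0.3988×57.69 + 0.4213×328.56 = 163.0437 per 1 000.
District 7: 0.1800×7.98 + 0.3988×66.14 + 0.4213×245.97 = 131.4257 per 1 000.

District 1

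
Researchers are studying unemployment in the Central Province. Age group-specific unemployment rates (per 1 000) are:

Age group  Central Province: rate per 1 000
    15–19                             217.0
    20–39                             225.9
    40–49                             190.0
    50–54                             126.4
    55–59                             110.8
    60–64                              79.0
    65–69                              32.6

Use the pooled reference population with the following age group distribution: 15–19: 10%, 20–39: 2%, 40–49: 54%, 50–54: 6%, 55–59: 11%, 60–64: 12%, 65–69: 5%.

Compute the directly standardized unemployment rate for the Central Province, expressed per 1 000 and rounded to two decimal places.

Standard weights: 0.10, 0.02, 0.54, 0.06, 0.11, 0.12, 0.05.
Standardized rate: 0.1000×217.0 + 0.0200×225.9 + 0.5400×190.0 + 0.0600×126.4 + 0.1100×110.8 + 0.1200×79.0 + 0.0500×32.6 = 159.7000 per 1 000.

159.70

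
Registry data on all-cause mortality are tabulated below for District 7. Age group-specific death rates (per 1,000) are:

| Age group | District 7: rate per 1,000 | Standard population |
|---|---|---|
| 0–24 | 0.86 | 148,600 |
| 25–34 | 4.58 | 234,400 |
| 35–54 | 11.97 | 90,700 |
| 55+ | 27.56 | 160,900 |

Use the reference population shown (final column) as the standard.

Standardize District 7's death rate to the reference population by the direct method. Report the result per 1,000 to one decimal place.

Standard total = 634,600; weights = 0.2342, 0.3694, 0.1429, 0.2535.
Standardized rate: 0.2342×0.86 + 0.3694×4.58 + 0.1429×11.97 + 0.2535×27.56 = 10.5916 per 1,000.

10.6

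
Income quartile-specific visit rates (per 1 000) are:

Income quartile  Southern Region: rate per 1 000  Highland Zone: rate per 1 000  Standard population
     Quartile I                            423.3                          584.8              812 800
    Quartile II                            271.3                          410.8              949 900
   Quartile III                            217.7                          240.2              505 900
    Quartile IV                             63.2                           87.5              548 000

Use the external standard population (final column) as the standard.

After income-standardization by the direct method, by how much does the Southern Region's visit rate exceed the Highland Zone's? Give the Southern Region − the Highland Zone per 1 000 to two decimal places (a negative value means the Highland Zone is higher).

-102.42

Standard total = 2 816 600; weights = 0.2886, 0.3373, 0.1796, 0.1946.
The Southern Region: 0.2886×423.3 + 0.3373×271.3 + 0.1796×217.7 + 0.1946×63.2 = 265.0480 per 1 000.
The Highland Zone: 0.2886×584.8 + 0.3373×410.8 + 0.1796×240.2 + 0.1946×87.5 = 367.4684 per 1 000.
Difference = 265.0480 − 367.4684 = -102.4204.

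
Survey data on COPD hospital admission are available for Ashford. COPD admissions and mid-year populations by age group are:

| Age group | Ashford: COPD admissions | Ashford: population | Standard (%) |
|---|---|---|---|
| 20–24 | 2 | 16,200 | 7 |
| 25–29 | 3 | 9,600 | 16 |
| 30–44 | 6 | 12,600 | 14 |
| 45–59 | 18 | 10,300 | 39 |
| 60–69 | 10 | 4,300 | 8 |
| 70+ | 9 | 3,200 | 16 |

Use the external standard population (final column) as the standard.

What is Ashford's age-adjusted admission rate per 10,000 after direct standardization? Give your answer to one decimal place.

14.4

Age-specific rates per 10,000 for Ashford: 1.23, 3.12, 4.76, 17.48, 23.26, 28.12.
Standard weights: 0.07, 0.16, 0.14, 0.39, 0.08, 0.16.
Standardized rate: 0.0700×1.23 + 0.1600×3.12 + 0.1400×4.76 + 0.3900×17.48 + 0.0800×23.26 + 0.1600×28.12 = 14.4291 per 10,000.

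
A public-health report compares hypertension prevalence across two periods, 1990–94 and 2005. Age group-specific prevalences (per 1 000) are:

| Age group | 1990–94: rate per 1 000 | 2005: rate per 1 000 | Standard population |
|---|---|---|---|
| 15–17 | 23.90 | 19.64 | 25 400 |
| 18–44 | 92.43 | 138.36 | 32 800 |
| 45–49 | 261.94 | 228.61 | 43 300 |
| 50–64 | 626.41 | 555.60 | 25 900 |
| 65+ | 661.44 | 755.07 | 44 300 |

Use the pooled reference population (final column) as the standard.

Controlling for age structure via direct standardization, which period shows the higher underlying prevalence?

2005

Standard total = 171 700; weights = 0.1479, 0.1910, 0.2522, 0.1508, 0.2580.
1990–94: 0.1479×23.90 + 0.1910×92.43 + 0.2522×261.94 + 0.1508×626.41 + 0.2580×661.44 = 352.3971 per 1 000.
2005: 0.1479×19.64 + 0.1910×138.36 + 0.2522×228.61 + 0.1508×555.60 + 0.2580×755.07 = 365.6116 per 1 000.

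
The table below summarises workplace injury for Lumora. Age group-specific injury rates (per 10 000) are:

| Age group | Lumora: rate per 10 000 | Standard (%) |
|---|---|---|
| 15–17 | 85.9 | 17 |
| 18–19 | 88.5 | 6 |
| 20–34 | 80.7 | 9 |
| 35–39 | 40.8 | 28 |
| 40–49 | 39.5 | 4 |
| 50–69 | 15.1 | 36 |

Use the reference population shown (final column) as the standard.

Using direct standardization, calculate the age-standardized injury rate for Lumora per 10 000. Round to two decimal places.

Standard weights: 0.17, 0.06, 0.09, 0.28, 0.04, 0.36.
Standardized rate: 0.1700×85.9 + 0.0600×88.5 + 0.0900×80.7 + 0.2800×40.8 + 0.0400×39.5 + 0.3600×15.1 = 45.6160 per 10 000.

45.62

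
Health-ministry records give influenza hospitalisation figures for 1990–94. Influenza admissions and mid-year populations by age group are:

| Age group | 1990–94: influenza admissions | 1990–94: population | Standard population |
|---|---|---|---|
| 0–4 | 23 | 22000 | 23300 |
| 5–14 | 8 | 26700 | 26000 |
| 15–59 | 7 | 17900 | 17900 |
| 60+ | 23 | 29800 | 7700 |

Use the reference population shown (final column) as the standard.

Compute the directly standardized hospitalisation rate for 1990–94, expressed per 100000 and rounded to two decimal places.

60.20

Age-specific rates per 100000 for 1990–94: 104.55, 29.96, 39.11, 77.18.
Standard total = 74900; weights = 0.3111, 0.3471, 0.2390, 0.1028.
Standardized rate: 0.3111×104.55 + 0.3471×29.96 + 0.2390×39.11 + 0.1028×77.18 = 60.2033 per 100000.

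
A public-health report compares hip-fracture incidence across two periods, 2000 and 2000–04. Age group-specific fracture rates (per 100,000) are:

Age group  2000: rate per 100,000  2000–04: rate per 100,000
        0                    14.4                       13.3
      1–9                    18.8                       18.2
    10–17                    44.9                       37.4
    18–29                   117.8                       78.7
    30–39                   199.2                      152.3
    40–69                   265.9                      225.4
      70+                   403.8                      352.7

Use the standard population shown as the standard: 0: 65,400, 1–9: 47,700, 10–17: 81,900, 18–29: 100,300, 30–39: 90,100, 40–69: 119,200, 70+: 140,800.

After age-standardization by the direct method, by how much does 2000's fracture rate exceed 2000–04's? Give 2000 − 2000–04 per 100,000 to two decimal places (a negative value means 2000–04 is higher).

32.36

Standard total = 645,400; weights = 0.1013, 0.0739, 0.1269, 0.1554, 0.1396, 0.1847, 0.2182.
2000: 0.1013×14.4 + 0.0739×18.8 + 0.1269×44.9 + 0.1554×117.8 + 0.1396×199.2 + 0.1847×265.9 + 0.2182×403.8 = 191.8646 per 100,000.
2000–04: 0.1013×13.3 + 0.0739×18.2 + 0.1269×37.4 + 0.1554×78.7 + 0.1396×152.3 + 0.1847×225.4 + 0.2182×352.7 = 159.5053 per 100,000.
Difference = 191.8646 − 159.5053 = 32.3593.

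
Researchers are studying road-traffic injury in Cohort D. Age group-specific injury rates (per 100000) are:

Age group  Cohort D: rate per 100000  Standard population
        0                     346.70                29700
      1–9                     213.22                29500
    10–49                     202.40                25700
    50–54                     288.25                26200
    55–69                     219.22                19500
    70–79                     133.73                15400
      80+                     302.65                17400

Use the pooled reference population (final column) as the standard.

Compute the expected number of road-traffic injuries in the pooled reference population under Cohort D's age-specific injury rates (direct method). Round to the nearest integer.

409

Expected road-traffic injuries = Σ (standard pop × age-specific rate ÷ 100000)
= 29700×346.70/100000 + 29500×213.22/100000 + 25700×202.40/100000 + 26200×288.25/100000 + 19500×219.22/100000 + 15400×133.73/100000 + 17400×302.65/100000
= 102.97 + 62.90 + 52.02 + 75.52 + 42.75 + 20.59 + 52.66 = 409.41.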